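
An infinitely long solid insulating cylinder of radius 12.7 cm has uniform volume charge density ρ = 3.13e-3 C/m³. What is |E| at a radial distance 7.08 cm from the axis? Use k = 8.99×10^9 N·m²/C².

Choose a coaxial cylinder of radius r = 7.08 cm (arbitrary length L) as the Gaussian surface (r < R).
Charge inside radius r per length L is ρ·πr²·L, so λ_enc = ρπr² = 4.929e-5 C/m.
Applying ∮E·dA = Q_enc/ε₀ with the end caps contributing no flux:
E = 2k|λ_enc|/r = 2(8.99×10^9)(4.929×10^-5)/(0.0708) = 1.25e7 N/C.

|E| = 1.25e7 N/C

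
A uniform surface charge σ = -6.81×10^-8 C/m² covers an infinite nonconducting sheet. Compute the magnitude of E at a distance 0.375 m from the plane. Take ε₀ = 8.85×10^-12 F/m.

|E| ≈ 3.85×10^3 N/C

Choose a cylindrical pillbox piercing the sheet, end faces (area A) parallel to it.
Only the two end caps contribute flux: Φ = 2EA. With Q_enc = σA, Gauss's law gives E = |σ|/(2ε₀).
E = |σ|/(2ε₀) = (6.81e-8)/(2·8.85×10^-12) = 3.85×10^3 N/C.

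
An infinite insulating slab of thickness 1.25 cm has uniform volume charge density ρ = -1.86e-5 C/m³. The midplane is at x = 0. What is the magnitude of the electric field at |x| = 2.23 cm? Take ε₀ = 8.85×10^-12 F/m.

The point |x| = 2.23 cm lies outside the slab (half-thickness 0.00625 m). A symmetric pillbox spanning the full slab encloses Q_enc = ρ·d·A.
Flux = 2EA ⇒ E = |ρ|d/(2ε₀), independent of distance outside.
E = (1.86×10^-5)(0.0125)/(2·8.85×10^-12) = 1.31×10^4 N/C.

1.31×10^4 V/m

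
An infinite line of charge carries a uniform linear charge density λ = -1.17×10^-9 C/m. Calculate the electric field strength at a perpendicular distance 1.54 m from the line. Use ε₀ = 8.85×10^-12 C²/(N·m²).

E ≈ 13.7 N/C

Take a coaxial cylindrical Gaussian surface of radius r = 1.54 m and length L.
Q_enc = λL, so λ_enc = -1.17×10^-9 C/m.
Since E is radial and uniform over the curved surface, Φ = E·2πrL = Q_enc/ε₀ = λ_enc L/ε₀.
E = |λ_enc|/(2πε₀r) = (1.17e-9)/(2π·8.85×10^-12·1.54) = 13.7 N/C.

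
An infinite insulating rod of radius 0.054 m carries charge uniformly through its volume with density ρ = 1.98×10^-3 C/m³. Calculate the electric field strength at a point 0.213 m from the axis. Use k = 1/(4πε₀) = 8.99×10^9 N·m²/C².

|E| = 1.53e6 N/C

By cylindrical symmetry E is radial; use a coaxial Gaussian cylinder of radius 0.213 m and length L (r > 0.054 m, full cross-section enclosed).
λ_enc = ρ·πR² = (1.98×10^-3)π(0.054)² = 1.814×10^-5 C/m.
Since E is radial and uniform over the curved surface, Φ = E·2πrL = Q_enc/ε₀ = λ_enc L/ε₀.
E = 2k|λ_enc|/r = 2(8.99×10^9)(1.814×10^-5)/(0.213) = 1.53e6 N/C.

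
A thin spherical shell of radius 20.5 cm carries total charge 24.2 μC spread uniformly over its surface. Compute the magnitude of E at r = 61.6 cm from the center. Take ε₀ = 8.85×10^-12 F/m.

|E| = 5.73×10^5 V/m

Take a concentric spherical Gaussian surface of radius r = 61.6 cm (r > 20.5 cm).
The entire shell is enclosed: Q_enc = 2.42×10^-5 C.
Applying ∮E·dA = Q_enc/ε₀ with Φ = E(4πr²):
E = |Q_enc|/(4πε₀r²) = (2.42×10^-5)/(4π·8.85×10^-12·(0.616)²) = 5.73×10^5 N/C.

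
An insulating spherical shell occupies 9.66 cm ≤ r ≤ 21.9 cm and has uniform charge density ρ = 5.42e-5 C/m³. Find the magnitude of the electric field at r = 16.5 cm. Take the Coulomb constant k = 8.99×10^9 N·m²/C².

Take a concentric spherical Gaussian surface of radius r = 16.5 cm (within the shell material, 9.66 cm < r < 21.9 cm).
Enclosed charge is the volume from a to r: Q_enc = (4π/3)ρ(r³ − a³) = 8.152×10^-7 C.
Applying ∮E·dA = Q_enc/ε₀ with Φ = E(4πr²):
E = k|Q_enc|/r² = (8.99×10^9)(8.152×10^-7)/(0.165)² = 2.69e5 N/C.

|E| = 2.69e5 V/m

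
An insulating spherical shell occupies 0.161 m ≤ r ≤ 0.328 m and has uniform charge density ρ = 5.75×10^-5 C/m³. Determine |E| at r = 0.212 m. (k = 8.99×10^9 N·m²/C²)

Take a concentric spherical Gaussian surface of radius r = 0.212 m (within the shell material, 0.161 m < r < 0.328 m).
Only the shell between 0.161 m and r is enclosed: Q_enc = ρ·(4π/3)(r³ − a³) = (5.75×10^-5)·(4π/3)·((0.212)³ − (0.161)³) = 1.29×10^-6 C.
Gauss's law: E·4πr² = Q_enc/ε₀.
E = k|Q_enc|/r² = (8.99×10^9)(1.29×10^-6)/(0.212)² = 2.58×10^5 N/C.

E = 2.58e5 N/C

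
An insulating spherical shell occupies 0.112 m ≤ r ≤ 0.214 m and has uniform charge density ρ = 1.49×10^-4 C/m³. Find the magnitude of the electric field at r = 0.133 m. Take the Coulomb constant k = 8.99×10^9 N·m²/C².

E ≈ 3.01e5 N/C

Take a concentric spherical Gaussian surface of radius r = 0.133 m (within the shell material, 0.112 m < r < 0.214 m).
Only the shell between 0.112 m and r is enclosed: Q_enc = ρ·(4π/3)(r³ − a³) = (1.49×10^-4)·(4π/3)·((0.133)³ − (0.112)³) = 5.915e-7 C.
Gauss's law: E·4πr² = Q_enc/ε₀.
E = k|Q_enc|/r² = (8.99×10^9)(5.915×10^-7)/(0.133)² = 3.01e5 N/C.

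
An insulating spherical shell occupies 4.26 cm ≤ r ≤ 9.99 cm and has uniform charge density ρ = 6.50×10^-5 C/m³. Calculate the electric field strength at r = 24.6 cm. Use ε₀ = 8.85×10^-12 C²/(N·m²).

|E| = 3.72×10^4 N/C

By spherical symmetry E is radial; choose a Gaussian sphere of radius r = 24.6 cm (r > 9.99 cm, enclosing the whole shell).
Q_enc = ρ·(4π/3)(b³ − a³) = (6.50×10^-5)·(4π/3)·((0.0999)³ − (0.0426)³) = 2.504×10^-7 C.
Applying ∮E·dA = Q_enc/ε₀ with Φ = E(4πr²):
E = |Q_enc|/(4πε₀r²) = (2.504×10^-7)/(4π·8.85×10^-12·(0.246)²) = 3.72e4 N/C.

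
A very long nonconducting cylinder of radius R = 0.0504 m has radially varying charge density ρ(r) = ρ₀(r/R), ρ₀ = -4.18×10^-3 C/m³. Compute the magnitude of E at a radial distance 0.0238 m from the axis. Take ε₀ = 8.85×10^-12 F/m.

Choose a coaxial cylinder of radius r = 0.0238 m (arbitrary length L) as the Gaussian surface (r < R).
λ_enc = ∫₀^r ρ(r')·2πr' dr' = (2πρ₀/R)·r^3/3 = -2.342e-6 C/m.
Gauss's law: E·2πrL = λ_enc L/ε₀.
E = |λ_enc|/(2πε₀r) = (2.342×10^-6)/(2π·8.85×10^-12·0.0238) = 1.77×10^6 N/C.

E ≈ 1.77e6 V/m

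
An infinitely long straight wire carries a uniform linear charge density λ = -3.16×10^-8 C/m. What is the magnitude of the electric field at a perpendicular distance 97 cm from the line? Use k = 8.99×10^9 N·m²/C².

586 N/C

By cylindrical symmetry E is radial; use a coaxial Gaussian cylinder of radius 97 cm and length L.
Q_enc = λL, so λ_enc = -3.16e-8 C/m.
Gauss's law: E·2πrL = λ_enc L/ε₀.
E = 2k|λ_enc|/r = 2(8.99×10^9)(3.16×10^-8)/(0.97) = 586 N/C.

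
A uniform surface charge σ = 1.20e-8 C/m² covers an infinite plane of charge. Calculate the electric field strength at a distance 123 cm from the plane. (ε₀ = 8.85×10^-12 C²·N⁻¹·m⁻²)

|E| ≈ 678 V/m

Choose a cylindrical pillbox piercing the sheet, end faces (area A) parallel to it.
Only the two end caps contribute flux: Φ = 2EA. With Q_enc = σA, Gauss's law gives E = |σ|/(2ε₀).
E = |σ|/(2ε₀) = (1.20×10^-8)/(2·8.85×10^-12) = 678 N/C.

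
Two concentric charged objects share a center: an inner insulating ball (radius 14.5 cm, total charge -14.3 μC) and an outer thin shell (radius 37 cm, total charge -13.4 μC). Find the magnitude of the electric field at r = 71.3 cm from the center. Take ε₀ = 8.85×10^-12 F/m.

Symmetry ⇒ E = E(r) r̂. Gaussian sphere of radius r = 71.3 cm (r > 37 cm, enclosing both).
Q_enc = (-14.3 μC) + (-13.4 μC) = -2.77×10^-5 C.
By Gauss's law, ∮E·dA = E·4πr² = Q_enc/ε₀.
E = |Q_enc|/(4πε₀r²) = (2.77×10^-5)/(4π·8.85×10^-12·(0.713)²) = 4.90×10^5 N/C.

|E| = 4.90e5 N/C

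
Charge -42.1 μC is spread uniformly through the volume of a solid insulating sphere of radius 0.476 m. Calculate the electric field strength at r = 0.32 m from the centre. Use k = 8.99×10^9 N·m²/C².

Take a concentric spherical Gaussian surface of radius r = 0.32 m (r < R).
Only the charge within r is enclosed: Q_enc = Q·(r/R)³ = (-42.1 μC)·(0.32 m/0.476 m)³ = -1.279×10^-5 C.
Gauss's law: E·4πr² = Q_enc/ε₀.
E = k|Q_enc|/r² = (8.99×10^9)(1.279×10^-5)/(0.32)² = 1.12e6 N/C.

E ≈ 1.12×10^6 N/C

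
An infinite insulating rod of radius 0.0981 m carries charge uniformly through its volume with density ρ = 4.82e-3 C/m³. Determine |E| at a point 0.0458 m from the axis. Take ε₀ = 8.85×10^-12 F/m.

1.25×10^7 N/C

Take a coaxial cylindrical Gaussian surface of radius r = 0.0458 m and length L (r < R).
Enclosed charge per unit length: λ_enc = ρ·πr² = (4.82e-3)π(0.0458)² = 3.176×10^-5 C/m.
Since E is radial and uniform over the curved surface, Φ = E·2πrL = Q_enc/ε₀ = λ_enc L/ε₀.
E = |λ_enc|/(2πε₀r) = (3.176e-5)/(2π·8.85×10^-12·0.0458) = 1.25×10^7 N/C.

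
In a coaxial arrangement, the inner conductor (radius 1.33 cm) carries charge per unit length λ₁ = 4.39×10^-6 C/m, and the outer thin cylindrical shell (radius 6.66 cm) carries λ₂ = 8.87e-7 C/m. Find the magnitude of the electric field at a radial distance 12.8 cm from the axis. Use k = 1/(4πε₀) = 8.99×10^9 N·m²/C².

|E| ≈ 7.41×10^5 N/C

Choose a coaxial cylinder of radius r = 12.8 cm (arbitrary length L) as the Gaussian surface (r > 6.66 cm, enclosing both).
λ_enc = λ₁ + λ₂ = (4.39e-6) + (8.87×10^-7) = 5.277e-6 C/m.
Since E is radial and uniform over the curved surface, Φ = E·2πrL = Q_enc/ε₀ = λ_enc L/ε₀.
E = 2k|λ_enc|/r = 2(8.99×10^9)(5.277e-6)/(0.128) = 7.41×10^5 N/C.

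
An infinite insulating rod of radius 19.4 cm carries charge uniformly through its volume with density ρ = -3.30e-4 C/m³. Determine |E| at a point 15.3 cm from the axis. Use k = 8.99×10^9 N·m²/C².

By cylindrical symmetry E is radial; use a coaxial Gaussian cylinder of radius 15.3 cm and length L (r < R).
Enclosed charge per unit length: λ_enc = ρ·πr² = (-3.30×10^-4)π(0.153)² = -2.427×10^-5 C/m.
Gauss's law: E·2πrL = λ_enc L/ε₀.
E = 2k|λ_enc|/r = 2(8.99×10^9)(2.427×10^-5)/(0.153) = 2.85×10^6 N/C.

E = 2.85×10^6 N/C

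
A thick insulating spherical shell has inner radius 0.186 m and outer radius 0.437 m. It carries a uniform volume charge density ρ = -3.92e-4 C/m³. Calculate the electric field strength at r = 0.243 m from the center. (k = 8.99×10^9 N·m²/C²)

Take a concentric spherical Gaussian surface of radius r = 0.243 m (within the shell material, 0.186 m < r < 0.437 m).
Only the shell between 0.186 m and r is enclosed: Q_enc = ρ·(4π/3)(r³ − a³) = (-3.92×10^-4)·(4π/3)·((0.243)³ − (0.186)³) = -1.299×10^-5 C.
Gauss's law: E·4πr² = Q_enc/ε₀.
E = k|Q_enc|/r² = (8.99×10^9)(1.299×10^-5)/(0.243)² = 1.98e6 N/C.

1.98×10^6 N/C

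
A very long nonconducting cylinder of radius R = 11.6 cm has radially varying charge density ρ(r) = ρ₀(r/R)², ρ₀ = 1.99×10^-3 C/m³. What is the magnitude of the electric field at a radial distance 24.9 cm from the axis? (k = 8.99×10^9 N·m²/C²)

Choose a coaxial cylinder of radius r = 24.9 cm (arbitrary length L) as the Gaussian surface (r > R, full charge per length enclosed).
λ_enc = 2π ∫₀^R ρ₀(r'/R)^2 r' dr' = 2πρ₀R²/4 = 4.206×10^-5 C/m.
By Gauss's law (flux through the curved wall only), E·2πrL = λ_enc L/ε₀.
E = 2k|λ_enc|/r = 2(8.99×10^9)(4.206×10^-5)/(0.249) = 3.04×10^6 N/C.

|E| ≈ 3.04×10^6 V/m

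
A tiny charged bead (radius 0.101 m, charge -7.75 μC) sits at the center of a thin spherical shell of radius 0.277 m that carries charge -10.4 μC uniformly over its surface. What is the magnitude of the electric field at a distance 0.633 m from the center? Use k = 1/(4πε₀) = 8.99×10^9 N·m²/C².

E ≈ 4.07×10^5 V/m

Symmetry ⇒ E = E(r) r̂. Gaussian sphere of radius r = 0.633 m (r > 0.277 m, enclosing both).
Q_enc = (-7.75 μC) + (-10.4 μC) = -1.815×10^-5 C.
By Gauss's law, ∮E·dA = E·4πr² = Q_enc/ε₀.
E = k|Q_enc|/r² = (8.99×10^9)(1.815e-5)/(0.633)² = 4.07×10^5 N/C.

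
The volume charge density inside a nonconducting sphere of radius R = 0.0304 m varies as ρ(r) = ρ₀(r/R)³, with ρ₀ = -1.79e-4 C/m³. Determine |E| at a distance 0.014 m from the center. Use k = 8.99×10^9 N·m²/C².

By spherical symmetry E is radial; choose a Gaussian sphere of radius r = 0.014 m (r < R).
Integrate the density: Q_enc = 4π ∫₀^r ρ₀(r'/R)^3 r'² dr' = 4πρ₀ r^6/(6·R³) = -1.005×10^-10 C.
Gauss's law: E·4πr² = Q_enc/ε₀.
E = k|Q_enc|/r² = (8.99×10^9)(1.005×10^-10)/(0.014)² = 4.61×10^3 N/C.

E ≈ 4.61e3 V/m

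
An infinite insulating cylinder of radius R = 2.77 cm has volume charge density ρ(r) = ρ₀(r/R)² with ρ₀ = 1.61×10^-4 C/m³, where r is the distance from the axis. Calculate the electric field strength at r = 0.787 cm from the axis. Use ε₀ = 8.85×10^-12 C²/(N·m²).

|E| = 2.89×10^3 N/C

Coaxial Gaussian cylinder, radius r = 0.787 cm, length L (r < R).
λ_enc = ∫₀^r ρ(r')·2πr' dr' = (2πρ₀/R²)·r^4/4 = 1.264×10^-9 C/m.
Applying ∮E·dA = Q_enc/ε₀ with the end caps contributing no flux:
E = |λ_enc|/(2πε₀r) = (1.264×10^-9)/(2π·8.85×10^-12·0.00787) = 2.89e3 N/C.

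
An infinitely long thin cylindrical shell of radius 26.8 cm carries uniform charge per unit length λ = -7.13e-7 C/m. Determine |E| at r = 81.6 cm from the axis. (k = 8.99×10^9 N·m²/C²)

Take a coaxial cylindrical Gaussian surface of radius r = 81.6 cm and length L (r > 26.8 cm).
The full line charge is enclosed: λ_enc = -7.13×10^-7 C/m.
Gauss's law: E·2πrL = λ_enc L/ε₀.
E = 2k|λ_enc|/r = 2(8.99×10^9)(7.13×10^-7)/(0.816) = 1.57×10^4 N/C.

1.57e4 N/C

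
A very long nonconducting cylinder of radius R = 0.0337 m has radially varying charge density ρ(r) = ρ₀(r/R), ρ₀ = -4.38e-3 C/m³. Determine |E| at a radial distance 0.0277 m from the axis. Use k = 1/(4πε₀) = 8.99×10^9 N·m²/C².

E = 3.76×10^6 N/C

Coaxial Gaussian cylinder, radius r = 0.0277 m, length L (r < R).
λ_enc = ∫₀^r ρ(r')·2πr' dr' = (2πρ₀/R)·r^3/3 = -5.786×10^-6 C/m.
By Gauss's law (flux through the curved wall only), E·2πrL = λ_enc L/ε₀.
E = 2k|λ_enc|/r = 2(8.99×10^9)(5.786×10^-6)/(0.0277) = 3.76e6 N/C.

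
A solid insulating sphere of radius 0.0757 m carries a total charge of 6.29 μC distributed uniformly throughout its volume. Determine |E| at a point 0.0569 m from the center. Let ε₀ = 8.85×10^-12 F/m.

Take a concentric spherical Gaussian surface of radius r = 0.0569 m (r < R).
For a uniform sphere the enclosed fraction is (r/R)³, so Q_enc = (6.29 μC)(0.0569/0.0757)³ = 2.671×10^-6 C.
Applying ∮E·dA = Q_enc/ε₀ with Φ = E(4πr²):
E = |Q_enc|/(4πε₀r²) = (2.671e-6)/(4π·8.85×10^-12·(0.0569)²) = 7.42×10^6 N/C.

E ≈ 7.42×10^6 V/m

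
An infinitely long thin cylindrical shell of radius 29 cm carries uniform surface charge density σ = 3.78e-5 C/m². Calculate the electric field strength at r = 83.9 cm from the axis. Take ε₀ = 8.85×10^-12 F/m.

|E| = 1.48×10^6 N/C

Take a coaxial cylindrical Gaussian surface of radius r = 83.9 cm and length L (r > 29 cm).
The whole shell is enclosed: λ_enc = σ·2πR = (3.78×10^-5)·2π·(0.29) = 6.888e-5 C/m.
Gauss's law: E·2πrL = λ_enc L/ε₀.
E = |λ_enc|/(2πε₀r) = (6.888e-5)/(2π·8.85×10^-12·0.839) = 1.48e6 N/C.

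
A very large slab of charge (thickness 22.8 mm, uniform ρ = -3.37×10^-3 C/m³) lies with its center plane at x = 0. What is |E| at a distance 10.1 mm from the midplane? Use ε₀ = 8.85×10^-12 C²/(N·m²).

By symmetry E is perpendicular to the slab. A Gaussian pillbox from −10.1 mm to +10.1 mm (face area A) lies entirely within the slab.
Q_enc = ρ·(2x)·A and flux = 2EA, so 2EA = 2ρxA/ε₀ ⇒ E = |ρ|x/ε₀.
E = (3.37e-3)(0.0101)/(8.85×10^-12) = 3.85e6 N/C.

|E| ≈ 3.85×10^6 V/m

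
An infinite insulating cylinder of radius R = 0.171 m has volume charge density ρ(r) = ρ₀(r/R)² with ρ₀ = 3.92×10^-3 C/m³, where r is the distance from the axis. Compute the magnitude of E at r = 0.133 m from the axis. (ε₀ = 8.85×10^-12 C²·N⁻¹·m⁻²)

Take a coaxial cylindrical Gaussian surface of radius r = 0.133 m and length L (r < R).
λ_enc = ∫₀^r ρ(r')·2πr' dr' = (2πρ₀/R²)·r^4/4 = 6.589×10^-5 C/m.
Since E is radial and uniform over the curved surface, Φ = E·2πrL = Q_enc/ε₀ = λ_enc L/ε₀.
E = |λ_enc|/(2πε₀r) = (6.589×10^-5)/(2π·8.85×10^-12·0.133) = 8.91e6 N/C.

E ≈ 8.91×10^6 N/C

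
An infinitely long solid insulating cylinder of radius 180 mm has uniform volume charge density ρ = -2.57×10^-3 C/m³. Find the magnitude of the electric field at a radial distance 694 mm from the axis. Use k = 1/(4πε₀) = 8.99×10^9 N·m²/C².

E ≈ 6.78×10^6 N/C

Coaxial Gaussian cylinder, radius r = 694 mm, length L (r > 180 mm, full cross-section enclosed).
λ_enc = ρ·πR² = (-2.57e-3)π(0.18)² = -2.616e-4 C/m.
By Gauss's law (flux through the curved wall only), E·2πrL = λ_enc L/ε₀.
E = 2k|λ_enc|/r = 2(8.99×10^9)(2.616×10^-4)/(0.694) = 6.78e6 N/C.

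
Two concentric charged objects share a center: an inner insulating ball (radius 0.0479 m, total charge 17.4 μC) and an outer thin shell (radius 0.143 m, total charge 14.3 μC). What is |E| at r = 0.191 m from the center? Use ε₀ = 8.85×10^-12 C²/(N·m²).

By spherical symmetry E is radial; choose a Gaussian sphere of radius r = 0.191 m (r > 0.143 m, enclosing both).
Q_enc = (17.4 μC) + (14.3 μC) = 3.17×10^-5 C.
By Gauss's law, ∮E·dA = E·4πr² = Q_enc/ε₀.
E = |Q_enc|/(4πε₀r²) = (3.17×10^-5)/(4π·8.85×10^-12·(0.191)²) = 7.81×10^6 N/C.

E ≈ 7.81×10^6 V/m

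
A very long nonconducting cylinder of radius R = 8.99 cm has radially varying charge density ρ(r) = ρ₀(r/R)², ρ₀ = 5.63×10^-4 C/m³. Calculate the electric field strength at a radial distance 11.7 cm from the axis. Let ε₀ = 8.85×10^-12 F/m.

Choose a coaxial cylinder of radius r = 11.7 cm (arbitrary length L) as the Gaussian surface (r > R, full charge per length enclosed).
λ_enc = 2π ∫₀^R ρ₀(r'/R)^2 r' dr' = 2πρ₀R²/4 = 7.147e-6 C/m.
Since E is radial and uniform over the curved surface, Φ = E·2πrL = Q_enc/ε₀ = λ_enc L/ε₀.
E = |λ_enc|/(2πε₀r) = (7.147×10^-6)/(2π·8.85×10^-12·0.117) = 1.10×10^6 N/C.

|E| ≈ 1.10×10^6 N/C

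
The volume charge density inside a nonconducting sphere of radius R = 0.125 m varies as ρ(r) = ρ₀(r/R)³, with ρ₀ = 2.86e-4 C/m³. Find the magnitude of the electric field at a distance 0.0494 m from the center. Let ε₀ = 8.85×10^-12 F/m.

By spherical symmetry E is radial; choose a Gaussian sphere of radius r = 0.0494 m (r < R).
Integrate the density: Q_enc = 4π ∫₀^r ρ₀(r'/R)^3 r'² dr' = 4πρ₀ r^6/(6·R³) = 4.457e-9 C.
Applying ∮E·dA = Q_enc/ε₀ with Φ = E(4πr²):
E = |Q_enc|/(4πε₀r²) = (4.457×10^-9)/(4π·8.85×10^-12·(0.0494)²) = 1.64×10^4 N/C.

1.64e4 N/C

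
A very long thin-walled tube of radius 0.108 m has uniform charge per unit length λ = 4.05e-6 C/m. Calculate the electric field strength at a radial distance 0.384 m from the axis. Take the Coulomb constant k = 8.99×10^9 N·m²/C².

Take a coaxial cylindrical Gaussian surface of radius r = 0.384 m and length L (r > 0.108 m).
The full line charge is enclosed: λ_enc = 4.05e-6 C/m.
Gauss's law: E·2πrL = λ_enc L/ε₀.
E = 2k|λ_enc|/r = 2(8.99×10^9)(4.05×10^-6)/(0.384) = 1.90×10^5 N/C.

E ≈ 1.90×10^5 N/C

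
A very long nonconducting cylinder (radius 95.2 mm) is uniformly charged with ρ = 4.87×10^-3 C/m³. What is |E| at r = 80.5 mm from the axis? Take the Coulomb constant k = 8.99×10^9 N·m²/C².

Coaxial Gaussian cylinder, radius r = 80.5 mm, length L (r < R).
Charge inside radius r per length L is ρ·πr²·L, so λ_enc = ρπr² = 9.914×10^-5 C/m.
Since E is radial and uniform over the curved surface, Φ = E·2πrL = Q_enc/ε₀ = λ_enc L/ε₀.
E = 2k|λ_enc|/r = 2(8.99×10^9)(9.914×10^-5)/(0.0805) = 2.21×10^7 N/C.

2.21×10^7 N/C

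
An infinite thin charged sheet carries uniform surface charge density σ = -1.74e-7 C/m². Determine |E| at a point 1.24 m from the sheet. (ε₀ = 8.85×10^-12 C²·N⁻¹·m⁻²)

E = 9.83×10^3 V/m

Choose a cylindrical pillbox piercing the sheet, end faces (area A) parallel to it.
Flux Φ = 2EA and Q_enc = σA, so 2EA = σA/ε₀ ⇒ E = |σ|/(2ε₀), independent of distance.
E = |σ|/(2ε₀) = (1.74×10^-7)/(2·8.85×10^-12) = 9.83×10^3 N/C.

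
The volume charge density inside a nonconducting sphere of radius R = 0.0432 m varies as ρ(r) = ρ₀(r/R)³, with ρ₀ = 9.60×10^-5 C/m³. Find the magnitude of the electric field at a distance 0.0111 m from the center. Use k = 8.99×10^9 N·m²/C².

Use a concentric Gaussian sphere at r = 0.0111 m (r < R).
Integrate the density: Q_enc = 4π ∫₀^r ρ₀(r'/R)^3 r'² dr' = 4πρ₀ r^6/(6·R³) = 4.665e-12 C.
Gauss's law: E·4πr² = Q_enc/ε₀.
E = k|Q_enc|/r² = (8.99×10^9)(4.665×10^-12)/(0.0111)² = 340 N/C.

E ≈ 340 N/C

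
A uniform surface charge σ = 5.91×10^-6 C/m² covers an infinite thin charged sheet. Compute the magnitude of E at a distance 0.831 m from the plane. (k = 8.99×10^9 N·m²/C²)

E ≈ 3.34e5 N/C

Choose a cylindrical pillbox piercing the sheet, end faces (area A) parallel to it.
Flux Φ = 2EA and Q_enc = σA, so 2EA = σA/ε₀ ⇒ E = |σ|/(2ε₀), independent of distance.
E = 2πk|σ| = 2π(8.99×10^9)(5.91×10^-6) = 3.34e5 N/C.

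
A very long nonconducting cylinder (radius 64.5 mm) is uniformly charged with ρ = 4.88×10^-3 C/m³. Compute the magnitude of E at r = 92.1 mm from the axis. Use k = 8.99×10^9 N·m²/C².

E = 1.25×10^7 V/m

Take a coaxial cylindrical Gaussian surface of radius r = 92.1 mm and length L (r > 64.5 mm, full cross-section enclosed).
λ_enc = ρ·πR² = (4.88e-3)π(0.0645)² = 6.378e-5 C/m.
Gauss's law: E·2πrL = λ_enc L/ε₀.
E = 2k|λ_enc|/r = 2(8.99×10^9)(6.378e-5)/(0.0921) = 1.25e7 N/C.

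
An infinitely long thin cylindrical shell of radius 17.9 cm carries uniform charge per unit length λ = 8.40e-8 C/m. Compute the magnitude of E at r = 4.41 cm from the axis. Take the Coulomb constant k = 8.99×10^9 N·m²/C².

E = 0

By cylindrical symmetry E is radial; use a coaxial Gaussian cylinder of radius 4.41 cm and length L (r < 17.9 cm, inside the shell).
No charge is enclosed, so Gauss's law gives E·2πrL = 0 ⇒ E = 0.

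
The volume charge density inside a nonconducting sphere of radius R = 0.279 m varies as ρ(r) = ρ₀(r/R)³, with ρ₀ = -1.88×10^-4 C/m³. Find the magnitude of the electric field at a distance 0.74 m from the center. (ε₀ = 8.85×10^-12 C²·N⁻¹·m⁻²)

Take a concentric spherical Gaussian surface of radius r = 0.74 m (r > R, all charge enclosed).
Q_enc = 4π ∫₀^R ρ₀(r'/R)^3 r'² dr' = 4πρ₀R³/6 = -8.551e-6 C.
Since E is radial and uniform over the Gaussian sphere, Φ = E·4πr² = Q_enc/ε₀.
E = |Q_enc|/(4πε₀r²) = (8.551×10^-6)/(4π·8.85×10^-12·(0.74)²) = 1.40e5 N/C.

|E| ≈ 1.40×10^5 V/m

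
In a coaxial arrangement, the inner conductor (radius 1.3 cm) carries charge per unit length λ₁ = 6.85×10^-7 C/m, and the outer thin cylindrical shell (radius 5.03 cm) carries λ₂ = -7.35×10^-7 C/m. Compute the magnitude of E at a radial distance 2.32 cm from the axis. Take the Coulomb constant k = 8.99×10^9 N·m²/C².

Coaxial Gaussian cylinder, radius r = 2.32 cm, length L (between the conductors, 1.3 cm < r < 5.03 cm).
Only the inner wire is enclosed; the outer shell contributes nothing inside itself. λ_enc = λ₁ = 6.85e-7 C/m.
Applying ∮E·dA = Q_enc/ε₀ with the end caps contributing no flux:
E = 2k|λ_enc|/r = 2(8.99×10^9)(6.85e-7)/(0.0232) = 5.31×10^5 N/C.

E = 5.31×10^5 N/C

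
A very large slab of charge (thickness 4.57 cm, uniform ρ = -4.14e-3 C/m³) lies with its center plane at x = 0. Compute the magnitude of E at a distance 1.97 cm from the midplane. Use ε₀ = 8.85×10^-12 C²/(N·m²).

|E| ≈ 9.22×10^6 N/C

By symmetry E is perpendicular to the slab. A Gaussian pillbox from −1.97 cm to +1.97 cm (face area A) lies entirely within the slab.
Q_enc = ρ·(2x)·A and flux = 2EA, so 2EA = 2ρxA/ε₀ ⇒ E = |ρ|x/ε₀.
E = (4.14×10^-3)(0.0197)/(8.85×10^-12) = 9.22e6 N/C.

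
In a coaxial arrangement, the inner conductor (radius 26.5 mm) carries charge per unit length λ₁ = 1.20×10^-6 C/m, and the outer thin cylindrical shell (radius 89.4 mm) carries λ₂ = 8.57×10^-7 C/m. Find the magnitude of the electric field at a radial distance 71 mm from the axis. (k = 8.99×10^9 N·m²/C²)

Coaxial Gaussian cylinder, radius r = 71 mm, length L (between the conductors, 26.5 mm < r < 89.4 mm).
The shell at 89.4 mm lies outside the Gaussian surface, so λ_enc = λ₁ = 1.20×10^-6 C/m.
By Gauss's law (flux through the curved wall only), E·2πrL = λ_enc L/ε₀.
E = 2k|λ_enc|/r = 2(8.99×10^9)(1.20e-6)/(0.071) = 3.04×10^5 N/C.

|E| ≈ 3.04e5 N/C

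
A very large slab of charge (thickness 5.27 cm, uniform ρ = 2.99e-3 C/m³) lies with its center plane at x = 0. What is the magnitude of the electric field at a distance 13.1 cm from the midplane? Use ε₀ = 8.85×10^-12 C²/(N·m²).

The point |x| = 13.1 cm lies outside the slab (half-thickness 0.02635 m). A symmetric pillbox spanning the full slab encloses Q_enc = ρ·d·A.
Flux = 2EA ⇒ E = |ρ|d/(2ε₀), independent of distance outside.
E = (2.99e-3)(0.0527)/(2·8.85×10^-12) = 8.90e6 N/C.

8.90×10^6 N/C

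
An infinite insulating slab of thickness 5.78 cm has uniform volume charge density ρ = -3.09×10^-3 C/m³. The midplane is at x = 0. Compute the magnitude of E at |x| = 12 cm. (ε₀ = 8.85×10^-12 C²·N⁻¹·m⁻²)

E ≈ 1.01×10^7 N/C

The point |x| = 12 cm lies outside the slab (half-thickness 0.0289 m). A symmetric pillbox spanning the full slab encloses Q_enc = ρ·d·A.
Flux = 2EA ⇒ E = |ρ|d/(2ε₀), independent of distance outside.
E = (3.09×10^-3)(0.0578)/(2·8.85×10^-12) = 1.01×10^7 N/C.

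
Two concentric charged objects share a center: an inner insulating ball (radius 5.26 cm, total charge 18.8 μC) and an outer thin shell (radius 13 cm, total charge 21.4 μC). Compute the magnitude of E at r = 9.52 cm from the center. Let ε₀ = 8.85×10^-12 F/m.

|E| ≈ 1.87×10^7 N/C

Take a concentric spherical Gaussian surface of radius r = 9.52 cm (between the bodies, 5.26 cm < r < 13 cm).
The shell at 13 cm lies outside the Gaussian surface, so Q_enc = 18.8 μC = 1.88×10^-5 C.
By Gauss's law, ∮E·dA = E·4πr² = Q_enc/ε₀.
E = |Q_enc|/(4πε₀r²) = (1.88×10^-5)/(4π·8.85×10^-12·(0.0952)²) = 1.87×10^7 N/C.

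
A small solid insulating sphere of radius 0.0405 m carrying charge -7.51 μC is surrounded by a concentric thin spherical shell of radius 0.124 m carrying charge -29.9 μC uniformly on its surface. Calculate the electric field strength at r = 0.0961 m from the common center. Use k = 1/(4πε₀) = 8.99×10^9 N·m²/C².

|E| = 7.31e6 N/C

By spherical symmetry E is radial; choose a Gaussian sphere of radius r = 0.0961 m (between the bodies, 0.0405 m < r < 0.124 m).
The shell at 0.124 m lies outside the Gaussian surface, so Q_enc = -7.51 μC = -7.51×10^-6 C.
By Gauss's law, ∮E·dA = E·4πr² = Q_enc/ε₀.
E = k|Q_enc|/r² = (8.99×10^9)(7.51×10^-6)/(0.0961)² = 7.31e6 N/C.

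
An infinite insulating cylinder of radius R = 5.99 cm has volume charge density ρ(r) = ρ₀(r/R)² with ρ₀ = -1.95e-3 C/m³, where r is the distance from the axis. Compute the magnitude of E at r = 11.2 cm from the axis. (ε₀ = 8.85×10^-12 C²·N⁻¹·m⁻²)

Coaxial Gaussian cylinder, radius r = 11.2 cm, length L (r > R, full charge per length enclosed).
λ_enc = 2π ∫₀^R ρ₀(r'/R)^2 r' dr' = 2πρ₀R²/4 = -1.099×10^-5 C/m.
Applying ∮E·dA = Q_enc/ε₀ with the end caps contributing no flux:
E = |λ_enc|/(2πε₀r) = (1.099e-5)/(2π·8.85×10^-12·0.112) = 1.76e6 N/C.

|E| ≈ 1.76e6 N/C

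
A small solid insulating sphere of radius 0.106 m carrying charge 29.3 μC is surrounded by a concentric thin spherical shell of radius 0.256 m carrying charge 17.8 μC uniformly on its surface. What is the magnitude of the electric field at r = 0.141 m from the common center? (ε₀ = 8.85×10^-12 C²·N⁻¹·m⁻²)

Use a concentric Gaussian sphere at r = 0.141 m (between the bodies, 0.106 m < r < 0.256 m).
Only the inner charge is enclosed; the outer shell contributes nothing inside itself. Q_enc = 29.3 μC = 2.93e-5 C.
Applying ∮E·dA = Q_enc/ε₀ with Φ = E(4πr²):
E = |Q_enc|/(4πε₀r²) = (2.93×10^-5)/(4π·8.85×10^-12·(0.141)²) = 1.33×10^7 N/C.

1.33e7 V/m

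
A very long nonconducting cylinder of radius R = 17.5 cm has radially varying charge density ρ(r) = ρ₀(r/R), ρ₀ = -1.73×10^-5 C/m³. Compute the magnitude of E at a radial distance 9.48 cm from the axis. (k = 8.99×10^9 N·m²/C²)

Take a coaxial cylindrical Gaussian surface of radius r = 9.48 cm and length L (r < R).
Integrating ρ over the cross-section to radius r: λ_enc = (2πρ₀/R) ∫₀^r r'^2 dr' = 2πρ₀ r^3/(3·R) = -1.764×10^-7 C/m.
Since E is radial and uniform over the curved surface, Φ = E·2πrL = Q_enc/ε₀ = λ_enc L/ε₀.
E = 2k|λ_enc|/r = 2(8.99×10^9)(1.764e-7)/(0.0948) = 3.35e4 N/C.

E ≈ 3.35×10^4 N/C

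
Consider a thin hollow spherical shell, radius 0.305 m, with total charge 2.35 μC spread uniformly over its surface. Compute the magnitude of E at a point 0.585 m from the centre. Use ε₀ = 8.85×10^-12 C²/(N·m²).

E ≈ 6.17×10^4 V/m

By spherical symmetry E is radial; choose a Gaussian sphere of radius r = 0.585 m (r > 0.305 m).
The entire shell is enclosed: Q_enc = 2.35×10^-6 C.
Gauss's law: E·4πr² = Q_enc/ε₀.
E = |Q_enc|/(4πε₀r²) = (2.35×10^-6)/(4π·8.85×10^-12·(0.585)²) = 6.17×10^4 N/C.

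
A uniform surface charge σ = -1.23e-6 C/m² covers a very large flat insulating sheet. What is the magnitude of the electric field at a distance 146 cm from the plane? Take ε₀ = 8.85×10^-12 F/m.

|E| ≈ 6.95e4 N/C

Choose a cylindrical pillbox piercing the sheet, end faces (area A) parallel to it.
Flux Φ = 2EA and Q_enc = σA, so 2EA = σA/ε₀ ⇒ E = |σ|/(2ε₀), independent of distance.
E = |σ|/(2ε₀) = (1.23e-6)/(2·8.85×10^-12) = 6.95×10^4 N/C.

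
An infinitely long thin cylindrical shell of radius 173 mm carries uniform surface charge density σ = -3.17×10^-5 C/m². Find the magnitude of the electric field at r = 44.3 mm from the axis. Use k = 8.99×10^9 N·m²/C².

E = 0

Choose a coaxial cylinder of radius r = 44.3 mm (arbitrary length L) as the Gaussian surface (r < 173 mm, inside the shell).
All the surface charge lies outside this cylinder: Q_enc = 0, hence E = 0.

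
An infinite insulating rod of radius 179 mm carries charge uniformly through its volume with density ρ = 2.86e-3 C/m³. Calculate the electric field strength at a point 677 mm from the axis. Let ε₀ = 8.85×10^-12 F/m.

Choose a coaxial cylinder of radius r = 677 mm (arbitrary length L) as the Gaussian surface (r > 179 mm, full cross-section enclosed).
λ_enc = ρ·πR² = (2.86×10^-3)π(0.179)² = 2.879×10^-4 C/m.
By Gauss's law (flux through the curved wall only), E·2πrL = λ_enc L/ε₀.
E = |λ_enc|/(2πε₀r) = (2.879×10^-4)/(2π·8.85×10^-12·0.677) = 7.65×10^6 N/C.

|E| = 7.65e6 N/C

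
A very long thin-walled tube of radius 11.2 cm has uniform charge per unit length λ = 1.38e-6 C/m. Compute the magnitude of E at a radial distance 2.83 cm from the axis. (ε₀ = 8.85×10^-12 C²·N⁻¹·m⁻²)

E = 0 (no enclosed charge)

Take a coaxial cylindrical Gaussian surface of radius r = 2.83 cm and length L (r < 11.2 cm, inside the shell).
No charge is enclosed, so Gauss's law gives E·2πrL = 0 ⇒ E = 0.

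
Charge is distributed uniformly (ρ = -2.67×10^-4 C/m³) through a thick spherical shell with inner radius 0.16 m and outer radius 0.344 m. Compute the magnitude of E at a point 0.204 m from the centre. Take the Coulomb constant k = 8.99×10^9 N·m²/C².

Take a concentric spherical Gaussian surface of radius r = 0.204 m (within the shell material, 0.16 m < r < 0.344 m).
Enclosed charge is the volume from a to r: Q_enc = (4π/3)ρ(r³ − a³) = -4.914e-6 C.
By Gauss's law, ∮E·dA = E·4πr² = Q_enc/ε₀.
E = k|Q_enc|/r² = (8.99×10^9)(4.914×10^-6)/(0.204)² = 1.06e6 N/C.

E ≈ 1.06×10^6 N/C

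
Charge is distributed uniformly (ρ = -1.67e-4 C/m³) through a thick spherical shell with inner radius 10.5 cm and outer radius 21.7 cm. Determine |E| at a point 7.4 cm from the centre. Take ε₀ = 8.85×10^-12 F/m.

Symmetry ⇒ E = E(r) r̂. Gaussian sphere of radius r = 7.4 cm (r < 10.5 cm, inside the empty cavity).
Q_enc = 0 (all charge lies at larger r); Gauss's law gives E = 0.

|E| = 0 V/m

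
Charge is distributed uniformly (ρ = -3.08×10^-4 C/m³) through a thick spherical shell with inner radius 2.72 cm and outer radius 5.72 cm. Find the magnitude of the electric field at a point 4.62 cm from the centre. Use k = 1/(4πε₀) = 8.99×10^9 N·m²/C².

E = 4.26×10^5 N/C

Take a concentric spherical Gaussian surface of radius r = 4.62 cm (within the shell material, 2.72 cm < r < 5.72 cm).
Enclosed charge is the volume from a to r: Q_enc = (4π/3)ρ(r³ − a³) = -1.013e-7 C.
Since E is radial and uniform over the Gaussian sphere, Φ = E·4πr² = Q_enc/ε₀.
E = k|Q_enc|/r² = (8.99×10^9)(1.013×10^-7)/(0.0462)² = 4.26×10^5 N/C.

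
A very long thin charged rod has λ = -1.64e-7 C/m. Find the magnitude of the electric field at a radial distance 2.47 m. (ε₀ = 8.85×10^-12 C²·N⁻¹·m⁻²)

1.19×10^3 N/C

By cylindrical symmetry E is radial; use a coaxial Gaussian cylinder of radius 2.47 m and length L.
Q_enc = λL, so λ_enc = -1.64×10^-7 C/m.
Since E is radial and uniform over the curved surface, Φ = E·2πrL = Q_enc/ε₀ = λ_enc L/ε₀.
E = |λ_enc|/(2πε₀r) = (1.64×10^-7)/(2π·8.85×10^-12·2.47) = 1.19×10^3 N/C.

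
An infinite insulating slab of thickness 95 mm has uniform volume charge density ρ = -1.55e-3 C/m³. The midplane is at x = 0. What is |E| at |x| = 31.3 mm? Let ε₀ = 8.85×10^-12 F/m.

E ≈ 5.48e6 N/C

By symmetry E is perpendicular to the slab. A Gaussian pillbox from −31.3 mm to +31.3 mm (face area A) lies entirely within the slab.
Q_enc = ρ·(2x)·A and flux = 2EA, so 2EA = 2ρxA/ε₀ ⇒ E = |ρ|x/ε₀.
E = (1.55e-3)(0.0313)/(8.85×10^-12) = 5.48×10^6 N/C.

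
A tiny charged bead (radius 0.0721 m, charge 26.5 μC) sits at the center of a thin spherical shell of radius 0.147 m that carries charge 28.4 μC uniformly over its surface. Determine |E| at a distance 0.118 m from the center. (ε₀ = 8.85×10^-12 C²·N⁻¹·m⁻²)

Symmetry ⇒ E = E(r) r̂. Gaussian sphere of radius r = 0.118 m (between the bodies, 0.0721 m < r < 0.147 m).
The shell at 0.147 m lies outside the Gaussian surface, so Q_enc = 26.5 μC = 2.65×10^-5 C.
Applying ∮E·dA = Q_enc/ε₀ with Φ = E(4πr²):
E = |Q_enc|/(4πε₀r²) = (2.65×10^-5)/(4π·8.85×10^-12·(0.118)²) = 1.71×10^7 N/C.

1.71×10^7 N/C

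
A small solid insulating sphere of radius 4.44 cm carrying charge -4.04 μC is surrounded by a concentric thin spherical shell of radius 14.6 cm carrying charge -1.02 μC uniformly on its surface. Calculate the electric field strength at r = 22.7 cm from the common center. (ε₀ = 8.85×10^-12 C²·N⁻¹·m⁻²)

Use a concentric Gaussian sphere at r = 22.7 cm (r > 14.6 cm, enclosing both).
Q_enc = (-4.04 μC) + (-1.02 μC) = -5.06e-6 C.
Since E is radial and uniform over the Gaussian sphere, Φ = E·4πr² = Q_enc/ε₀.
E = |Q_enc|/(4πε₀r²) = (5.06×10^-6)/(4π·8.85×10^-12·(0.227)²) = 8.83e5 N/C.

8.83×10^5 N/C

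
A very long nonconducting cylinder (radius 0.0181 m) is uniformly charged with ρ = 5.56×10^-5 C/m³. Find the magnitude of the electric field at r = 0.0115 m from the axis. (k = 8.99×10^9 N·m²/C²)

Choose a coaxial cylinder of radius r = 0.0115 m (arbitrary length L) as the Gaussian surface (r < R).
Charge inside radius r per length L is ρ·πr²·L, so λ_enc = ρπr² = 2.31×10^-8 C/m.
Gauss's law: E·2πrL = λ_enc L/ε₀.
E = 2k|λ_enc|/r = 2(8.99×10^9)(2.31×10^-8)/(0.0115) = 3.61×10^4 N/C.

|E| = 3.61e4 N/C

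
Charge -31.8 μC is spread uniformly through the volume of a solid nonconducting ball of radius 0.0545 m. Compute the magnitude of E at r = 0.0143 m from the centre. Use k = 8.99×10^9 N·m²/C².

|E| ≈ 2.53e7 V/m

By spherical symmetry E is radial; choose a Gaussian sphere of radius r = 0.0143 m (r < R).
For a uniform sphere the enclosed fraction is (r/R)³, so Q_enc = (-31.8 μC)(0.0143/0.0545)³ = -5.744×10^-7 C.
Gauss's law: E·4πr² = Q_enc/ε₀.
E = k|Q_enc|/r² = (8.99×10^9)(5.744×10^-7)/(0.0143)² = 2.53e7 N/C.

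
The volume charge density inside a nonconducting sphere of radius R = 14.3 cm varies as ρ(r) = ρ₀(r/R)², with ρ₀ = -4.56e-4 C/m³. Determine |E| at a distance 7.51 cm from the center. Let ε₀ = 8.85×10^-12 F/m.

|E| ≈ 2.13×10^5 N/C

By spherical symmetry E is radial; choose a Gaussian sphere of radius r = 7.51 cm (r < R).
Q_enc = ∫₀^r ρ(r')·4πr'² dr' = (4πρ₀/R²) ∫₀^r r'^4 dr' = 4πρ₀ r^5/(5·R²) = -1.339e-7 C.
Since E is radial and uniform over the Gaussian sphere, Φ = E·4πr² = Q_enc/ε₀.
E = |Q_enc|/(4πε₀r²) = (1.339×10^-7)/(4π·8.85×10^-12·(0.0751)²) = 2.13e5 N/C.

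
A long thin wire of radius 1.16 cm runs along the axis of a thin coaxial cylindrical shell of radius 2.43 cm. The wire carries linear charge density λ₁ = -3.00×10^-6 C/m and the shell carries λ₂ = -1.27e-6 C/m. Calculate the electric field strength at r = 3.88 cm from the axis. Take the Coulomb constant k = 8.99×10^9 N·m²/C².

1.98×10^6 N/C

By cylindrical symmetry E is radial; use a coaxial Gaussian cylinder of radius 3.88 cm and length L (r > 2.43 cm, enclosing both).
λ_enc = λ₁ + λ₂ = (-3.00×10^-6) + (-1.27×10^-6) = -4.27×10^-6 C/m.
By Gauss's law (flux through the curved wall only), E·2πrL = λ_enc L/ε₀.
E = 2k|λ_enc|/r = 2(8.99×10^9)(4.27×10^-6)/(0.0388) = 1.98×10^6 N/C.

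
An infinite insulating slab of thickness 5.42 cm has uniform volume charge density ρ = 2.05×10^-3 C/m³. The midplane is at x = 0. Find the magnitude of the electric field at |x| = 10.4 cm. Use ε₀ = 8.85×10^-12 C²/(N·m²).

E ≈ 6.28×10^6 V/m

The point |x| = 10.4 cm lies outside the slab (half-thickness 0.0271 m). A symmetric pillbox spanning the full slab encloses Q_enc = ρ·d·A.
Flux = 2EA ⇒ E = |ρ|d/(2ε₀), independent of distance outside.
E = (2.05×10^-3)(0.0542)/(2·8.85×10^-12) = 6.28e6 N/C.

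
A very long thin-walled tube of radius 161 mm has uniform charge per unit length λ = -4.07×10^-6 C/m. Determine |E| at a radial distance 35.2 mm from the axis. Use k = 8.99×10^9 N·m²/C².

Take a coaxial cylindrical Gaussian surface of radius r = 35.2 mm and length L (r < 161 mm, inside the shell).
All the surface charge lies outside this cylinder: Q_enc = 0, hence E = 0.

|E| = 0 V/m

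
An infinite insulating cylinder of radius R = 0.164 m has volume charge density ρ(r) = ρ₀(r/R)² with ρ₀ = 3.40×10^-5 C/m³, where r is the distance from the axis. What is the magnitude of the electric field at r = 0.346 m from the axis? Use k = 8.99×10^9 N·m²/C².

By cylindrical symmetry E is radial; use a coaxial Gaussian cylinder of radius 0.346 m and length L (r > R, full charge per length enclosed).
λ_enc = 2π ∫₀^R ρ₀(r'/R)^2 r' dr' = 2πρ₀R²/4 = 1.436×10^-6 C/m.
Since E is radial and uniform over the curved surface, Φ = E·2πrL = Q_enc/ε₀ = λ_enc L/ε₀.
E = 2k|λ_enc|/r = 2(8.99×10^9)(1.436e-6)/(0.346) = 7.46×10^4 N/C.

|E| ≈ 7.46×10^4 V/m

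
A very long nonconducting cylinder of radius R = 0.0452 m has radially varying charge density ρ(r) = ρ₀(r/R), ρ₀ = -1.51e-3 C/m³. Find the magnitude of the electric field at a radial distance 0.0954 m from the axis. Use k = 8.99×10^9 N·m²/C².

Coaxial Gaussian cylinder, radius r = 0.0954 m, length L (r > R, full charge per length enclosed).
λ_enc = 2π ∫₀^R ρ₀(r'/R)^1 r' dr' = 2πρ₀R²/3 = -6.461e-6 C/m.
Since E is radial and uniform over the curved surface, Φ = E·2πrL = Q_enc/ε₀ = λ_enc L/ε₀.
E = 2k|λ_enc|/r = 2(8.99×10^9)(6.461×10^-6)/(0.0954) = 1.22×10^6 N/C.

E ≈ 1.22×10^6 N/C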